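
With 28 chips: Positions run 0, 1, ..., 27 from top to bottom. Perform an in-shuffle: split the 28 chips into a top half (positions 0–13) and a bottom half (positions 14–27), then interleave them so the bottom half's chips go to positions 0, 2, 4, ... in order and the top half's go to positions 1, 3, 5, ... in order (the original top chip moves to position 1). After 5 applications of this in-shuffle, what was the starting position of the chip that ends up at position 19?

Work backwards from position 19, undoing one in-shuffle at a time:
19 ← 9 ← 4 ← 16 ← 22 ← 25
So the chip now at position 19 started at position 25.

25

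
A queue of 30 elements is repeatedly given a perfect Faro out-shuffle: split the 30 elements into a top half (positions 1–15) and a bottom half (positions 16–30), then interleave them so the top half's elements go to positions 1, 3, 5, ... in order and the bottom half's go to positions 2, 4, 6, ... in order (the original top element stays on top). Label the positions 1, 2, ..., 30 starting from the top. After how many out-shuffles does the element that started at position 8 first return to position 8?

Follow position 8 under repeated out-shuffles:
8 → 15 → 29 → 28 → 26 → 22 → 14 → 27 → ... → 8 (length 28)
It first returns after 28 out-shuffles.

28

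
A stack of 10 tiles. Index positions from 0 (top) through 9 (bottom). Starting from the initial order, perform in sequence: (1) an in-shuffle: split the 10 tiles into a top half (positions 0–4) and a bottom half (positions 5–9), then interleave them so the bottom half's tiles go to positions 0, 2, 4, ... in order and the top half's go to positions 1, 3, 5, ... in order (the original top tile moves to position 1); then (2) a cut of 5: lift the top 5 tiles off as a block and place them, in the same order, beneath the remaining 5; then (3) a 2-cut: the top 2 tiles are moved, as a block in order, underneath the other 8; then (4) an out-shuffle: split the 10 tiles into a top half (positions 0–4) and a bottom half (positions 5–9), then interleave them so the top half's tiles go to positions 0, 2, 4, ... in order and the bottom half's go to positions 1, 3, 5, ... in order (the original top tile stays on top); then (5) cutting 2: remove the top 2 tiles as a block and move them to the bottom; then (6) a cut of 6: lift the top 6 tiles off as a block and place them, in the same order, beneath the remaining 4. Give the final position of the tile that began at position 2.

Track the tile from position 2 forward through each operation:
  after op 1 (in-shuffle): 2 → 5
  after op 2 (cut 5): 5 → 0
  after op 3 (cut 2): 0 → 8
  after op 4 (out-shuffle): 8 → 7
  after op 5 (cut 2): 7 → 5
  after op 6 (cut 6): 5 → 9

9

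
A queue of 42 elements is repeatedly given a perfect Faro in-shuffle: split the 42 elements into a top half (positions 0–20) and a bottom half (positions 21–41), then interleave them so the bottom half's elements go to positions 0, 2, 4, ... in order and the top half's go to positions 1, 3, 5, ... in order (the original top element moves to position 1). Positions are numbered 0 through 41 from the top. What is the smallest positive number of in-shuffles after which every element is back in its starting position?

14

The in-shuffle permutes the 42 positions with cycle lengths [14, 14, 14].
Every element is home exactly when every cycle has completed a whole number of laps, i.e. after lcm(14) = 14 in-shuffles.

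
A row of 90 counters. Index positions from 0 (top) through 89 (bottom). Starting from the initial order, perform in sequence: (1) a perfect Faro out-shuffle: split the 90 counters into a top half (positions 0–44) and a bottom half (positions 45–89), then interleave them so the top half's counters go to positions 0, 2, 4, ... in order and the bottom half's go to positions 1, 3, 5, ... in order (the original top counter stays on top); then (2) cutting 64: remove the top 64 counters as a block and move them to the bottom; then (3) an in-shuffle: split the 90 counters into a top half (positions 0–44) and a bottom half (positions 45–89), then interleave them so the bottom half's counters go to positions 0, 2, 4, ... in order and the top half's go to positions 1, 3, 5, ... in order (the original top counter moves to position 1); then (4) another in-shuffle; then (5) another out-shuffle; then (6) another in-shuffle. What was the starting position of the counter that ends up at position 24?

Undo the operations in reverse order, starting from position 24:
  undo op 6 (in-shuffle, from bottom half): 24 ← 57
  undo op 5 (out-shuffle, from bottom half): 57 ← 73
  undo op 4 (in-shuffle, from top half): 73 ← 36
  undo op 3 (in-shuffle, from bottom half): 36 ← 63
  undo op 2 (cut 64): 63 ← 37
  undo op 1 (out-shuffle, from bottom half): 37 ← 63
So the counter at position 24 came from original position 63.

63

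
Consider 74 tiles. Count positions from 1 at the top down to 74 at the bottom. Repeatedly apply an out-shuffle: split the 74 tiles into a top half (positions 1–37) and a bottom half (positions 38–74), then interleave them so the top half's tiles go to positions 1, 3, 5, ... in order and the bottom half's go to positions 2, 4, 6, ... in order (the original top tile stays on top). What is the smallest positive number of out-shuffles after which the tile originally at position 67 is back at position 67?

Follow position 67 under repeated out-shuffles:
67 → 60 → 46 → 18 → 35 → 69 → 64 → 54 → 34 → 67
It first returns after 9 out-shuffles.

9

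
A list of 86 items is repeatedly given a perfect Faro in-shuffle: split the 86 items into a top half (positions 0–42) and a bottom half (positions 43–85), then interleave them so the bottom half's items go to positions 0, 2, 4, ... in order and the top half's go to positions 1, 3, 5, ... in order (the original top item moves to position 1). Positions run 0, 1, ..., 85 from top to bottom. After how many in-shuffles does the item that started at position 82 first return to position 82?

28

Follow position 82 under repeated in-shuffles:
82 → 78 → 70 → 54 → 22 → 45 → 4 → 9 → ... → 82 (length 28)
It first returns after 28 in-shuffles.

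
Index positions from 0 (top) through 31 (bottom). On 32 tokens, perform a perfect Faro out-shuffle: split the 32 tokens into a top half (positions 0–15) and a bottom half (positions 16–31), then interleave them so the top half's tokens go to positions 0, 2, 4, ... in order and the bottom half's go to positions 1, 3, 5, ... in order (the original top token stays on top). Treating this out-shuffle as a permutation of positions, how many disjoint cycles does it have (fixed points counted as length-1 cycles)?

8

Trace each unvisited position around until it returns:
(0) (1 2 4 8 16) (3 6 12 24 17) (5 10 20 9 18) (7 14 28 25 19) (11 22 13 26 21) (15 30 29 27 23) (31)
8 cycles in total.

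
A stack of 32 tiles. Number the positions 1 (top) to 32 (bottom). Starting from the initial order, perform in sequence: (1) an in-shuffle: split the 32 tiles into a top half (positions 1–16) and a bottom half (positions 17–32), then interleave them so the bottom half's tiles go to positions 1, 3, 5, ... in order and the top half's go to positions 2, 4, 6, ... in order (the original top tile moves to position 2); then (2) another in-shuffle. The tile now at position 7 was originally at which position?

Undo the operations in reverse order, starting from position 7:
  undo op 2 (in-shuffle, from bottom half): 7 ← 20
  undo op 1 (in-shuffle, from top half): 20 ← 10
So the tile at position 7 came from original position 10.

10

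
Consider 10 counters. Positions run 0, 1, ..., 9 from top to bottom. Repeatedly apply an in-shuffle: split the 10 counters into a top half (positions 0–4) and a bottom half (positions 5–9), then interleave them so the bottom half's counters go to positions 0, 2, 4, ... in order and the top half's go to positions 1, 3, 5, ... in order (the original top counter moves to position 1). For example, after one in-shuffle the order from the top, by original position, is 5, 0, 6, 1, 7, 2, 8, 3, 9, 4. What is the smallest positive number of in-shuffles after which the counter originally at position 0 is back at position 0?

Follow position 0 under repeated in-shuffles:
0 → 1 → 3 → 7 → 4 → 9 → 8 → 6 → 2 → 5 → 0
It first returns after 10 in-shuffles.

10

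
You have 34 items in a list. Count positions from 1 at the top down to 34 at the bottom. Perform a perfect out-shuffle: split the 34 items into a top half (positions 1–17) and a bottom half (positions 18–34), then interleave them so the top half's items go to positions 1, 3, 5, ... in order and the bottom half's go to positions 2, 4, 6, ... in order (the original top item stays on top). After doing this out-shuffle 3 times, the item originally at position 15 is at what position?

Track the item's position through each out-shuffle:
15 → 29 → 24 → 14

14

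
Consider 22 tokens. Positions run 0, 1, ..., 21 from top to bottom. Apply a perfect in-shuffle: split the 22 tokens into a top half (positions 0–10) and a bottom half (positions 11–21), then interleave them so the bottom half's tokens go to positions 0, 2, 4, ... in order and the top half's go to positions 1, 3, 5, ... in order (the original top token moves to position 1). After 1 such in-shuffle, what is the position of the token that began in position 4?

9

Track the token's position through each in-shuffle:
4 → 9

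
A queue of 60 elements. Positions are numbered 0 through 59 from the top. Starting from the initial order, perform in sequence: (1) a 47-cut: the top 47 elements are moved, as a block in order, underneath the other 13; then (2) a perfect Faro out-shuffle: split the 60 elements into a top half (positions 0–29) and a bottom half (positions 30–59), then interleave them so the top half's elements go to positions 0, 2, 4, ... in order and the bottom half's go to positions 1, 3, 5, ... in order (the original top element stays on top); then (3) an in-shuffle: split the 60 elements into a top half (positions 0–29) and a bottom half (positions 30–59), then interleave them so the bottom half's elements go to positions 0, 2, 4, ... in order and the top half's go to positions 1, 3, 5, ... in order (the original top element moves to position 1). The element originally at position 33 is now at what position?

6

Track the element from position 33 forward through each operation:
  after op 1 (cut 47): 33 → 46
  after op 2 (out-shuffle): 46 → 33
  after op 3 (in-shuffle): 33 → 6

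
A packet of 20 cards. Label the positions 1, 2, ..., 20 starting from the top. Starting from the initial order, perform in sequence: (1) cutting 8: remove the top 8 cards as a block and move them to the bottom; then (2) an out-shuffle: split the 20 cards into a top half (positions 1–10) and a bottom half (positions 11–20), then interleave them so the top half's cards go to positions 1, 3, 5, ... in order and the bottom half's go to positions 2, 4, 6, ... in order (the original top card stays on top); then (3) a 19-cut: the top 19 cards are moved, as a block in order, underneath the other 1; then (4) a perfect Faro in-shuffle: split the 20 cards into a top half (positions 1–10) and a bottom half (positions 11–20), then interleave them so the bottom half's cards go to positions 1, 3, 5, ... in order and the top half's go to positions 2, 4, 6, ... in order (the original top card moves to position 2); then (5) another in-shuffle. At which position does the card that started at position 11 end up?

3

Track the card from position 11 forward through each operation:
  after op 1 (cut 8): 11 → 3
  after op 2 (out-shuffle): 3 → 5
  after op 3 (cut 19): 5 → 6
  after op 4 (in-shuffle): 6 → 12
  after op 5 (in-shuffle): 12 → 3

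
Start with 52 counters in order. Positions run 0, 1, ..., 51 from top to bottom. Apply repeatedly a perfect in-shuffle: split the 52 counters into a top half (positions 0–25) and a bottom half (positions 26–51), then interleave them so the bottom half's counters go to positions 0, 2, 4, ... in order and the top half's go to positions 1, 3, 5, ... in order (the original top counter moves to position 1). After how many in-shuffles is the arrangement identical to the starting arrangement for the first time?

The in-shuffle permutes the 52 positions with cycle lengths [52].
Every counter is home exactly when every cycle has completed a whole number of laps, i.e. after lcm(52) = 52 in-shuffles.

52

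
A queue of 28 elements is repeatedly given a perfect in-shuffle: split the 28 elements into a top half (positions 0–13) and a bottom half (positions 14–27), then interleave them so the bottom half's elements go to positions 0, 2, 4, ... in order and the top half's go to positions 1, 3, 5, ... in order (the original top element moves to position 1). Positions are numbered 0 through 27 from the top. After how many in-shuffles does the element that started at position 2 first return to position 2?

28

Follow position 2 under repeated in-shuffles:
2 → 5 → 11 → 23 → 18 → 8 → 17 → 6 → ... → 2 (length 28)
It first returns after 28 in-shuffles.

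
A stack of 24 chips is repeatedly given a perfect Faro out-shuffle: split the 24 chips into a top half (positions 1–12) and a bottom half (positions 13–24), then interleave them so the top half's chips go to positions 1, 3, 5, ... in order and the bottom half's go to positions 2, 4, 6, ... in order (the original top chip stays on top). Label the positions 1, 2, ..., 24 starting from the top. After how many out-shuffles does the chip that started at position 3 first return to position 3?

11

Follow position 3 under repeated out-shuffles:
3 → 5 → 9 → 17 → 10 → 19 → 14 → 4 → 7 → 13 → 2 → 3
It first returns after 11 out-shuffles.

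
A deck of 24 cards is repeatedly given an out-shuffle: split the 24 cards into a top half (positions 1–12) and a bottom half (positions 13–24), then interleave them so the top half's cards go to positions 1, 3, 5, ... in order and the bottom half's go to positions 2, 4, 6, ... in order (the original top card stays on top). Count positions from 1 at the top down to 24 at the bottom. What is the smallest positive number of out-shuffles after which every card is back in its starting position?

The out-shuffle permutes the 24 positions with cycle lengths [1, 1, 11, 11].
Every card is home exactly when every cycle has completed a whole number of laps, i.e. after lcm(1, 11) = 11 out-shuffles.

11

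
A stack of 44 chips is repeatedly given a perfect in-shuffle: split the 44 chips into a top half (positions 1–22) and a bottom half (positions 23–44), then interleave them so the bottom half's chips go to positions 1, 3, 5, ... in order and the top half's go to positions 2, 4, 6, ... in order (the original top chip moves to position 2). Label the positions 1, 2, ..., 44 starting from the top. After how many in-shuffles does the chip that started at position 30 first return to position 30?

Follow position 30 under repeated in-shuffles:
30 → 15 → 30
It first returns after 2 in-shuffles.

2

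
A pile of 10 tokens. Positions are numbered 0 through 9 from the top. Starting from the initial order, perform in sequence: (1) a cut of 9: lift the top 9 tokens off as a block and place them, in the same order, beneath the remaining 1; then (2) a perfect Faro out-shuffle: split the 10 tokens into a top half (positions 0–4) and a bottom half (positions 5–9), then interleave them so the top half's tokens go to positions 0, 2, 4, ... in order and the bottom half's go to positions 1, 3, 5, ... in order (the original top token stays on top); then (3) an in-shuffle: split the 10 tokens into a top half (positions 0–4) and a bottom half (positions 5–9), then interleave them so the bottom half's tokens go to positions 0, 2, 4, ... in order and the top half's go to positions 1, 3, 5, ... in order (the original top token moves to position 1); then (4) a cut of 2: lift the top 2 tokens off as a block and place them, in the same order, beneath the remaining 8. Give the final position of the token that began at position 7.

2

Track the token from position 7 forward through each operation:
  after op 1 (cut 9): 7 → 8
  after op 2 (out-shuffle): 8 → 7
  after op 3 (in-shuffle): 7 → 4
  after op 4 (cut 2): 4 → 2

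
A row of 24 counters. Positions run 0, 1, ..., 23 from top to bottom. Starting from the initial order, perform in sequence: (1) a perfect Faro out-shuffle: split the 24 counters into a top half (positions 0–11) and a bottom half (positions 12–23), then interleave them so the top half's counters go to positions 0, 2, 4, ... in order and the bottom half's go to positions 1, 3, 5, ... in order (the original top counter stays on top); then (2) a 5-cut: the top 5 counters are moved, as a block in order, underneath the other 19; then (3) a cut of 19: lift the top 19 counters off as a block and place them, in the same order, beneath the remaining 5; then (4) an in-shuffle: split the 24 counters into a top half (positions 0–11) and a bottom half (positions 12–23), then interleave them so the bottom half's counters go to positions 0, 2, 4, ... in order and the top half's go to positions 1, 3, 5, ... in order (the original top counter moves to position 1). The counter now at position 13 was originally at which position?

Undo the operations in reverse order, starting from position 13:
  undo op 4 (in-shuffle, from top half): 13 ← 6
  undo op 3 (cut 19): 6 ← 1
  undo op 2 (cut 5): 1 ← 6
  undo op 1 (out-shuffle, from top half): 6 ← 3
So the counter at position 13 came from original position 3.

3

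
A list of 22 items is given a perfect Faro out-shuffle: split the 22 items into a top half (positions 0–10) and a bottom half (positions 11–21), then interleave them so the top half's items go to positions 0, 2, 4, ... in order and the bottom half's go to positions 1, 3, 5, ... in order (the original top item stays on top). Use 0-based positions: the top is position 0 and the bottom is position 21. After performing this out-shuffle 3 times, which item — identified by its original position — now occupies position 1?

Work backwards from position 1, undoing one out-shuffle at a time:
1 ← 11 ← 16 ← 8
So the item now at position 1 started at position 8.

8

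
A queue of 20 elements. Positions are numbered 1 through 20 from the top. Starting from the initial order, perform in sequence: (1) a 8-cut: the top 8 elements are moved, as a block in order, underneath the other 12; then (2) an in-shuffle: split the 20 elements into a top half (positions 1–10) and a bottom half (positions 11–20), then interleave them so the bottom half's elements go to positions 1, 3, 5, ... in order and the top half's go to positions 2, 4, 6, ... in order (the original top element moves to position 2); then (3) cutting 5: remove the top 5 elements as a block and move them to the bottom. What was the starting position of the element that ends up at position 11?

16

Undo the operations in reverse order, starting from position 11:
  undo op 3 (cut 5): 11 ← 16
  undo op 2 (in-shuffle, from top half): 16 ← 8
  undo op 1 (cut 8): 8 ← 16
So the element at position 11 came from original position 16.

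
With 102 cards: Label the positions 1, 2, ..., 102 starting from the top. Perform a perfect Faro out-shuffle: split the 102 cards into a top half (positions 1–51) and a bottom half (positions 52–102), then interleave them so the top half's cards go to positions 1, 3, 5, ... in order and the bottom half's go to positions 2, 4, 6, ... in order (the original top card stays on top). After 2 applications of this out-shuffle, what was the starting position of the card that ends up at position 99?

Work backwards from position 99, undoing one out-shuffle at a time:
99 ← 50 ← 76
So the card now at position 99 started at position 76.

76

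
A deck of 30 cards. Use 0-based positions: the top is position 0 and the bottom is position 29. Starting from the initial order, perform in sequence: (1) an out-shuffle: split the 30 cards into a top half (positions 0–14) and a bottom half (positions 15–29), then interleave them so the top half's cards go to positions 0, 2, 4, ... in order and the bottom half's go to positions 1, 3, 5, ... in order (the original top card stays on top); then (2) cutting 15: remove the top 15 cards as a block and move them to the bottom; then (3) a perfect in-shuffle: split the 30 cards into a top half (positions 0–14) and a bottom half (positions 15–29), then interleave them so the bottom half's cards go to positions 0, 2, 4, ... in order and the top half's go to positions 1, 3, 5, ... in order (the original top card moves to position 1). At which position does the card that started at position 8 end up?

3

Track the card from position 8 forward through each operation:
  after op 1 (out-shuffle): 8 → 16
  after op 2 (cut 15): 16 → 1
  after op 3 (in-shuffle): 1 → 3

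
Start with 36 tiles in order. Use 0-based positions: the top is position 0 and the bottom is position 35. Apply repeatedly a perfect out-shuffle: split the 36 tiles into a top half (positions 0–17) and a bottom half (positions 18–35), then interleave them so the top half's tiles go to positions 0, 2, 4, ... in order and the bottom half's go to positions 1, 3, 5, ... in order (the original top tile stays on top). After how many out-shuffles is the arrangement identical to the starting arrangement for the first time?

The out-shuffle permutes the 36 positions with cycle lengths [1, 1, 3, 3, 4, 12, 12].
Every tile is home exactly when every cycle has completed a whole number of laps, i.e. after lcm(1, 3, 4, 12) = 12 out-shuffles.

12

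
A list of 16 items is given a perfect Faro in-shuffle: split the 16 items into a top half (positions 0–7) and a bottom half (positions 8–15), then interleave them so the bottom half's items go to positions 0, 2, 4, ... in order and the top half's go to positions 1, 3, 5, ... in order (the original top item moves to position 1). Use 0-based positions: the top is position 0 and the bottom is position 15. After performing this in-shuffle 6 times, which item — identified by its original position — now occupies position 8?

Work backwards from position 8, undoing one in-shuffle at a time:
8 ← 12 ← 14 ← 15 ← 7 ← 3 ← 1
So the item now at position 8 started at position 1.

1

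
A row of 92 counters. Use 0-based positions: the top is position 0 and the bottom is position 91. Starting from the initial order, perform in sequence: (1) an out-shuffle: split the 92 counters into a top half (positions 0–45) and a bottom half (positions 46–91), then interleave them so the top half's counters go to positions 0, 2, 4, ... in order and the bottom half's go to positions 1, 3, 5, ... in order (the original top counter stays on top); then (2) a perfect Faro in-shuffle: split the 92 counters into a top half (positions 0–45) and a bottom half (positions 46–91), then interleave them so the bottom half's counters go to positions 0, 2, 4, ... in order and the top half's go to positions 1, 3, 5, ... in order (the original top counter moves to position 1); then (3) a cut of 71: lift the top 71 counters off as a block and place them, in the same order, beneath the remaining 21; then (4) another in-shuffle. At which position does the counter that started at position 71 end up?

63

Track the counter from position 71 forward through each operation:
  after op 1 (out-shuffle): 71 → 51
  after op 2 (in-shuffle): 51 → 10
  after op 3 (cut 71): 10 → 31
  after op 4 (in-shuffle): 31 → 63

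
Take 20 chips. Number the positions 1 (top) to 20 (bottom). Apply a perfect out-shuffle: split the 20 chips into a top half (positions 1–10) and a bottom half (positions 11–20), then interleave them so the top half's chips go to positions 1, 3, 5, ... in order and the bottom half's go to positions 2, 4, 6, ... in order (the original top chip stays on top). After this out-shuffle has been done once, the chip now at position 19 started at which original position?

Work backwards from position 19, undoing one out-shuffle at a time:
19 ← 10
So the chip now at position 19 started at position 10.

10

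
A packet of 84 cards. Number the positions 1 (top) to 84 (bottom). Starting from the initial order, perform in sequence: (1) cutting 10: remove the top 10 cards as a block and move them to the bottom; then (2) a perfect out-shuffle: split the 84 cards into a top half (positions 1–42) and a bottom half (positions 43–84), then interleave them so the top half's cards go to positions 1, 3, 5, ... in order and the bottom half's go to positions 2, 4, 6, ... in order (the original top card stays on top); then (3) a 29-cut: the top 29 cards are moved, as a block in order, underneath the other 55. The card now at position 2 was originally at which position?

Undo the operations in reverse order, starting from position 2:
  undo op 3 (cut 29): 2 ← 31
  undo op 2 (out-shuffle, from top half): 31 ← 16
  undo op 1 (cut 10): 16 ← 26
So the card at position 2 came from original position 26.

26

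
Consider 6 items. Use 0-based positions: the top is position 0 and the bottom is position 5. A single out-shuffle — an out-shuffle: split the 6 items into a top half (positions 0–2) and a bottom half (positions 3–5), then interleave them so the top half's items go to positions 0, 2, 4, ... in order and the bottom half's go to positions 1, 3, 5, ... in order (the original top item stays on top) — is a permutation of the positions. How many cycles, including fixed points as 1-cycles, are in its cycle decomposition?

3

Trace each unvisited position around until it returns:
(0) (1 2 4 3) (5)
3 cycles in total.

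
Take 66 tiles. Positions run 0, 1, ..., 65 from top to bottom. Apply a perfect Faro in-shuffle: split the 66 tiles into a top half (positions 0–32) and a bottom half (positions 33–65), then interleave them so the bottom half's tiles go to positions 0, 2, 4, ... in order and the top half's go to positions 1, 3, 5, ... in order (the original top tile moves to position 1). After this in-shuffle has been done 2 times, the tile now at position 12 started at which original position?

19

Work backwards from position 12, undoing one in-shuffle at a time:
12 ← 39 ← 19
So the tile now at position 12 started at position 19.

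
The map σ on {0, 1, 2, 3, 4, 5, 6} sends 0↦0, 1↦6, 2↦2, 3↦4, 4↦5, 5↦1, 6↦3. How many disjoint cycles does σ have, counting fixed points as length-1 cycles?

3

Cycle decomposition: (0) (1 6 3 4 5) (2).
3 cycles.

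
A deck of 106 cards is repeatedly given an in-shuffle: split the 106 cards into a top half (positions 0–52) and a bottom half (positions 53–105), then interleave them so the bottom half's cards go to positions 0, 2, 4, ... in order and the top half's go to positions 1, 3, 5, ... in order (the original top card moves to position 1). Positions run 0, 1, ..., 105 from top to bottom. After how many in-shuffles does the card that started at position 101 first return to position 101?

Follow position 101 under repeated in-shuffles:
101 → 96 → 86 → 66 → 26 → 53 → 0 → 1 → ... → 101 (length 106)
It first returns after 106 in-shuffles.

106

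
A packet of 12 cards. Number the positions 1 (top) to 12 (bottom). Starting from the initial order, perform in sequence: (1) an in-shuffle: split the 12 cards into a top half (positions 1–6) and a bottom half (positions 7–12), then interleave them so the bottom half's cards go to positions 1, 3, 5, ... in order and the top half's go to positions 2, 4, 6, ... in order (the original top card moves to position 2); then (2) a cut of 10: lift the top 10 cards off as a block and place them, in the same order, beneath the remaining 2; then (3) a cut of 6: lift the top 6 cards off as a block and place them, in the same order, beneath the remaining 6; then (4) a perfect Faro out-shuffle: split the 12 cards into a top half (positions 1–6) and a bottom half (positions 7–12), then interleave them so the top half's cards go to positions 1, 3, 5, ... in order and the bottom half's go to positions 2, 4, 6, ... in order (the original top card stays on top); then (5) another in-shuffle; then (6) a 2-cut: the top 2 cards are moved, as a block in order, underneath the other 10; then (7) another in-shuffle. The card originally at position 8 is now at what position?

Track the card from position 8 forward through each operation:
  after op 1 (in-shuffle): 8 → 3
  after op 2 (cut 10): 3 → 5
  after op 3 (cut 6): 5 → 11
  after op 4 (out-shuffle): 11 → 10
  after op 5 (in-shuffle): 10 → 7
  after op 6 (cut 2): 7 → 5
  after op 7 (in-shuffle): 5 → 10

10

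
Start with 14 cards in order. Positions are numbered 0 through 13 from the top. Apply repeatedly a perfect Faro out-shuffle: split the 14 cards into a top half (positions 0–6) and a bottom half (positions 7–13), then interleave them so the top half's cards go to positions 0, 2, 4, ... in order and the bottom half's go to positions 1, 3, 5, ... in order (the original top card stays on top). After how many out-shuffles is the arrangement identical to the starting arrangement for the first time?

The out-shuffle permutes the 14 positions with cycle lengths [1, 1, 12].
Every card is home exactly when every cycle has completed a whole number of laps, i.e. after lcm(1, 12) = 12 out-shuffles.

12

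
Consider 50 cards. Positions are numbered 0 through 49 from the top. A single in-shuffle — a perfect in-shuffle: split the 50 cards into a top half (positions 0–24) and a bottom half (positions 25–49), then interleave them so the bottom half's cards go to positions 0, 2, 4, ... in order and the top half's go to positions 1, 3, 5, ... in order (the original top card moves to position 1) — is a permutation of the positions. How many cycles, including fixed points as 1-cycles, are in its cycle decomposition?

7

Trace each unvisited position around until it returns:
(0 1 3 7 15 31 12 25) (2 5 11 23 47 44 38 26) (4 9 19 39 28 6 13 27) (8 17 35 20 41 32 14 29) (10 21 43 36 22 45 40 30) (16 33) (18 37 24 49 48 46 42 34)
7 cycles in total.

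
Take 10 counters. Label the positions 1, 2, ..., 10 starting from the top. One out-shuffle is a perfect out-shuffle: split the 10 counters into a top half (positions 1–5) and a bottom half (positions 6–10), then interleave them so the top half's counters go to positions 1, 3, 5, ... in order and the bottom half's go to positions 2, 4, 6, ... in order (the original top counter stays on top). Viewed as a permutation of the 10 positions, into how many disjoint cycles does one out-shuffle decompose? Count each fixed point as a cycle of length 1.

4

Trace each unvisited position around until it returns:
(1) (2 3 5 9 8 6) (4 7) (10)
4 cycles in total.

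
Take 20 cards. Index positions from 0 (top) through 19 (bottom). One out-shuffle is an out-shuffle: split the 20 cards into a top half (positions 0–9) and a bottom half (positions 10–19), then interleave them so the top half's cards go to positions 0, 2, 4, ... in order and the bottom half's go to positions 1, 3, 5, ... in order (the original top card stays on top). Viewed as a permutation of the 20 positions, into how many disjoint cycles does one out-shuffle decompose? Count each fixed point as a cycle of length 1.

Trace each unvisited position around until it returns:
(0) (1 2 4 8 16 13 ... len 18) (19)
3 cycles in total.

3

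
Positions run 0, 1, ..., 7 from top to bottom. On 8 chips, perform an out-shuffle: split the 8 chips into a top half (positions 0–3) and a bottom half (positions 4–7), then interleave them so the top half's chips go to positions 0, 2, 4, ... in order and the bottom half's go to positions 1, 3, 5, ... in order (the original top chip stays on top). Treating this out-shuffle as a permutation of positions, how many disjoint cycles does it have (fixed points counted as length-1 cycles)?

Trace each unvisited position around until it returns:
(0) (1 2 4) (3 6 5) (7)
4 cycles in total.

4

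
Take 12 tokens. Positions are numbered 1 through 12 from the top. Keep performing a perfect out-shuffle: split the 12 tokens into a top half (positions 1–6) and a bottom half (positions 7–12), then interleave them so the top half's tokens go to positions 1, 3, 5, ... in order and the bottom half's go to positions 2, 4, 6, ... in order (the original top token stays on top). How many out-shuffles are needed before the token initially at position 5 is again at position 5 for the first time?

Follow position 5 under repeated out-shuffles:
5 → 9 → 6 → 11 → 10 → 8 → 4 → 7 → 2 → 3 → 5
It first returns after 10 out-shuffles.

10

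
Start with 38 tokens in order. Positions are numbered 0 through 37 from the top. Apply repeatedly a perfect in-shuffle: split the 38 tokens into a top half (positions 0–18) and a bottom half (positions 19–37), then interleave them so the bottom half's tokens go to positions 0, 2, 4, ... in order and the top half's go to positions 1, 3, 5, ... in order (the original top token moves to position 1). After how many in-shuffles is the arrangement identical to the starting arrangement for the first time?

12

The in-shuffle permutes the 38 positions with cycle lengths [2, 12, 12, 12].
Every token is home exactly when every cycle has completed a whole number of laps, i.e. after lcm(2, 12) = 12 in-shuffles.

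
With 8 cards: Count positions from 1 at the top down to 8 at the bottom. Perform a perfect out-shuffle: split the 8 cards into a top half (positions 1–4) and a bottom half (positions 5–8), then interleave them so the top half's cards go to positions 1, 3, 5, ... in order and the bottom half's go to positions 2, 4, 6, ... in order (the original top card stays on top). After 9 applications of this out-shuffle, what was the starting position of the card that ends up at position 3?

Work backwards from position 3, undoing one out-shuffle at a time:
3 ← 2 ← 5 ← 3 ← 2 ← 5 ← 3 ← 2 ← 5 ← 3
So the card now at position 3 started at position 3.

3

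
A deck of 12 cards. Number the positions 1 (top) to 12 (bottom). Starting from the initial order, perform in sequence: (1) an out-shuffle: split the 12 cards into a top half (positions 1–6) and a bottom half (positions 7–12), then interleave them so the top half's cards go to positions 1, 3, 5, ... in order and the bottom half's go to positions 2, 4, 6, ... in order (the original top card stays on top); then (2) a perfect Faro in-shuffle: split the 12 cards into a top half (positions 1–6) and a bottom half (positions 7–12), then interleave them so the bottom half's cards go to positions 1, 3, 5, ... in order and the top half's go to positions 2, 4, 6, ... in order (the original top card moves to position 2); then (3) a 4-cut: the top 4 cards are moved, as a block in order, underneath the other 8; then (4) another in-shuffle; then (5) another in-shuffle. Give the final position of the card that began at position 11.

Track the card from position 11 forward through each operation:
  after op 1 (out-shuffle): 11 → 10
  after op 2 (in-shuffle): 10 → 7
  after op 3 (cut 4): 7 → 3
  after op 4 (in-shuffle): 3 → 6
  after op 5 (in-shuffle): 6 → 12

12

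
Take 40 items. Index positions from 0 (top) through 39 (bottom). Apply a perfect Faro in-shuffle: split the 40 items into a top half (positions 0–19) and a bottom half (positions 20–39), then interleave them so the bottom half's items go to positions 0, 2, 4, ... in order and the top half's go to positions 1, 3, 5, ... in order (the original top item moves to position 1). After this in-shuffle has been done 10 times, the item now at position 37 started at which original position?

Work backwards from position 37, undoing one in-shuffle at a time:
37 ← 18 ← 29 ← 14 ← 27 ← 13 ← 6 ← 23 ← 11 ← 5 ← 2
So the item now at position 37 started at position 2.

2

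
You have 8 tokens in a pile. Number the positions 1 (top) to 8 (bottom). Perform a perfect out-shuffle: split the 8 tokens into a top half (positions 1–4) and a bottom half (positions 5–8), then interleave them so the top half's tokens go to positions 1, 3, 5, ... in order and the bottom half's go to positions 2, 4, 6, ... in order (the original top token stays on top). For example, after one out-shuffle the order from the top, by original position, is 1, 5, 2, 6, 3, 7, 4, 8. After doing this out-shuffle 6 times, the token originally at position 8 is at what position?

8

Position 8 is a fixed point of every out-shuffle, so the token never moves.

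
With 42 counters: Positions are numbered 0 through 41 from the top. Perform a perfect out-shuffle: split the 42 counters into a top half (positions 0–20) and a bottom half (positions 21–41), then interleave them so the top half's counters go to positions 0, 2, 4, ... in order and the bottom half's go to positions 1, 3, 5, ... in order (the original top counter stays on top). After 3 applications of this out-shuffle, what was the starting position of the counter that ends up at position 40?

5

Work backwards from position 40, undoing one out-shuffle at a time:
40 ← 20 ← 10 ← 5
So the counter now at position 40 started at position 5.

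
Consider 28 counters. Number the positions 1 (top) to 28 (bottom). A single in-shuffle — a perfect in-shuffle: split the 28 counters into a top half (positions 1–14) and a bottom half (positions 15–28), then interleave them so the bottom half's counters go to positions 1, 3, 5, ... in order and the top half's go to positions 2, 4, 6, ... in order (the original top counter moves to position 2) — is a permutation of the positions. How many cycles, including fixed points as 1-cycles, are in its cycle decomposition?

1

Trace each unvisited position around until it returns:
(1 2 4 8 16 3 ... len 28)
1 cycle in total.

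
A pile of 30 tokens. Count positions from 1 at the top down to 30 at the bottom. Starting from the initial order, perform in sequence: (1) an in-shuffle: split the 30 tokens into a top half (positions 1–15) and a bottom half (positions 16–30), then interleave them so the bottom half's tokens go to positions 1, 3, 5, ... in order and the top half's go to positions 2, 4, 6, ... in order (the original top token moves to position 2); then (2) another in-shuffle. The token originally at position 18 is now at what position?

Track the token from position 18 forward through each operation:
  after op 1 (in-shuffle): 18 → 5
  after op 2 (in-shuffle): 5 → 10

10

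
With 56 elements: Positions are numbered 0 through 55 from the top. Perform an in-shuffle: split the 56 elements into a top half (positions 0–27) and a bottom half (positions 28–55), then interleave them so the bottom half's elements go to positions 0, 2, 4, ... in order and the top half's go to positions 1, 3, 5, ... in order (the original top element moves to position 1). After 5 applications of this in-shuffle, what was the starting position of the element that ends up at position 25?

39

Work backwards from position 25, undoing one in-shuffle at a time:
25 ← 12 ← 34 ← 45 ← 22 ← 39
So the element now at position 25 started at position 39.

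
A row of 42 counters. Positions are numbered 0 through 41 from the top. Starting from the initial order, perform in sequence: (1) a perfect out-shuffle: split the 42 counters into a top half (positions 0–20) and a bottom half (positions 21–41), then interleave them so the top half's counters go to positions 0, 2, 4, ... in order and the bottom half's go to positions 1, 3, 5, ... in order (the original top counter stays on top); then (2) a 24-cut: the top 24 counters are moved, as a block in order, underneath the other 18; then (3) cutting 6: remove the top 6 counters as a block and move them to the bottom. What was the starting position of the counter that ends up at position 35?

32

Undo the operations in reverse order, starting from position 35:
  undo op 3 (cut 6): 35 ← 41
  undo op 2 (cut 24): 41 ← 23
  undo op 1 (out-shuffle, from bottom half): 23 ← 32
So the counter at position 35 came from original position 32.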